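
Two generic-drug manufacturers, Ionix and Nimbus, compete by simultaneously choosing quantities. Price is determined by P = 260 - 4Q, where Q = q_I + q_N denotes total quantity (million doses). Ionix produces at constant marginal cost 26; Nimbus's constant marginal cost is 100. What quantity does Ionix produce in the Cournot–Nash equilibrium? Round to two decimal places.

25.67

Ionix's profit: π_I = (260 - 4Q)q_I - (26q_I). Setting ∂π_I/∂q_I = 0: 234 - 8q_I - 4(q_N) = 0.
Nimbus's first-order condition: 160 - 8q_N - 4(q_I) = 0.
Best responses: q_I = (234 - 4q_N)/8, q_N = (160 - 4q_I)/8.
Substituting one into the other gives q_I = 77/3 and q_N = 43/6.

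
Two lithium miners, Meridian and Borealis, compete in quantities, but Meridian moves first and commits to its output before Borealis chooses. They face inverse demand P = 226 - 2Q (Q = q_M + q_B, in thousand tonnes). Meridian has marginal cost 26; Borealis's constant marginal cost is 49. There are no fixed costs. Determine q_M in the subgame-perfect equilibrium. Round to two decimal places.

55.75

The follower Borealis best-responds to any q_M: π_B = (226 - 2Q)q_B - 49q_B.
Follower FOC: 177 - 2q_M - 4q_B = 0, so q_B(q_M) = (177 - 2q_M)/4.
The leader anticipates this reaction. Substituting into P = 226 - 2Q gives P = 275/2 - q_M, so π_M = (275/2 - q_M)q_M - 26q_M.
Leader FOC: 223/2 - 2q_M = 0, so q_M = 223/4.
Then q_B = (177 - 2·(223/4))/4 = 131/8.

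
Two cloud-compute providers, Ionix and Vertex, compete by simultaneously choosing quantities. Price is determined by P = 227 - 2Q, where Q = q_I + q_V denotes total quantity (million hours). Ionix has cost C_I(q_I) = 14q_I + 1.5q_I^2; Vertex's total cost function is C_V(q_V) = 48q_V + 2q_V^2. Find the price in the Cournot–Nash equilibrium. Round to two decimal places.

143.42

Ionix's profit: π_I = (227 - 2Q)q_I - (14q_I + (3/2)q_I²). Setting ∂π_I/∂q_I = 0: 213 - 7q_I - 2(q_V) = 0.
Vertex's profit: π_V = (227 - 2Q)q_V - (48q_V + 2q_V²). Setting ∂π_V/∂q_V = 0: 179 - 8q_V - 2(q_I) = 0.
Best responses: q_I = (213 - 2q_V)/7, q_V = (179 - 2q_I)/8.
Solving the pair: q_I = 673/26, q_V = 827/52.
Total output Q = 41.7885, so price P = 227 - 2·41.7885 = 143.4231.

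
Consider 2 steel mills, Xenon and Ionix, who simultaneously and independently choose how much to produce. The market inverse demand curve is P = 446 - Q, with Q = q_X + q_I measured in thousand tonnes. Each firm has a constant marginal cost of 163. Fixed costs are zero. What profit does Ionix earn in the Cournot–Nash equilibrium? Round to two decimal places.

8898.78

Each firm earns π_i = (446 - Q)q_i - 163q_i.
Setting ∂π_i/∂q_i = 0 with rivals' quantities fixed: 283 - 2q_i - q_j = 0.
With identical firms every q_j equals q_i, so q_j = q_i and 283 = 3q_i, giving q_i = 283/3.
Price P = 446 - 566/3 = 772/3.
Ionix's profit: (772/3 - 163)·(283/3) = 8898.7778.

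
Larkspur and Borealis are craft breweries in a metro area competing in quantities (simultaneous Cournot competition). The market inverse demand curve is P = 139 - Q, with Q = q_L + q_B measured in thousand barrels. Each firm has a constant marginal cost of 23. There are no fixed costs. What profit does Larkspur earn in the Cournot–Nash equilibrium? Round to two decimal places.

1495.11

A representative firm's profit is π_i = q_i(139 - Q) - 23q_i.
Setting ∂π_i/∂q_i = 0 with rivals' quantities fixed: 116 - 2q_i - q_j = 0.
By symmetry each firm produces the same amount; substituting q_j = q_i yields q_i = 116/3.
Price P = 139 - 232/3 = 185/3.
Larkspur's profit: (185/3 - 23)·(116/3) = 1495.1111.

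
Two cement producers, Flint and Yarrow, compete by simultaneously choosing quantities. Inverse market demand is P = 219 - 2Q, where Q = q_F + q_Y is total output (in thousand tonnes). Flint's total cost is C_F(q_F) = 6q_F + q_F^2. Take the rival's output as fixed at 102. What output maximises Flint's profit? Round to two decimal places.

1.50

With the rival's output fixed at 102, Flint's profit is π_F = (219 - 2·102 - 2q_F)q_F - (6q_F + q_F²) = (15 - 2q_F)q_F - (6q_F + q_F²).
∂π_F/∂q_F = 9 - 6q_F = 0, so q_F = 3/2.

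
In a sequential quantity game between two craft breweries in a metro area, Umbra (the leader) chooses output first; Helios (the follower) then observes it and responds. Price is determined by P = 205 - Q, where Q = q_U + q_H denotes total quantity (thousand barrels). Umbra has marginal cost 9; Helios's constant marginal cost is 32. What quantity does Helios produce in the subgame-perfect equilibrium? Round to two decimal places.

31.75

Solve by backward induction. Given q_U, the follower Helios maximises π_H = (205 - q_U - q_H)q_H - 32q_H.
Setting the follower's marginal profit to zero, 173 - q_U - 2q_H = 0, i.e. q_H = (173 - q_U)/2.
The leader anticipates this reaction. Substituting into P = 205 - Q gives P = 237/2 - (1/2)q_U, so π_U = (237/2 - (1/2)q_U)q_U - 9q_U.
Maximising: ∂π_U/∂q_U = 219/2 - q_U = 0, giving q_U = 219/2.
Then q_H = (173 - 219/2)/2 = 127/4.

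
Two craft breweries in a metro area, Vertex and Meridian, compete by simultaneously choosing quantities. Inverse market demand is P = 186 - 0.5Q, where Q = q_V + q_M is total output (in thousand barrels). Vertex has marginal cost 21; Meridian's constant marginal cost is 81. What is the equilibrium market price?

Vertex's profit: π_V = (186 - 0.5Q)q_V - (21q_V). Setting ∂π_V/∂q_V = 0: 165 - q_V - (1/2)(q_M) = 0.
Meridian's first-order condition: 105 - q_M - (1/2)(q_V) = 0.
So q_V = (165 - (1/2)q_M) and q_M = (105 - (1/2)q_V).
Solving the pair: q_V = 150, q_M = 30.
Total output Q = 180, so price P = 186 - (1/2)·180 = 96.

96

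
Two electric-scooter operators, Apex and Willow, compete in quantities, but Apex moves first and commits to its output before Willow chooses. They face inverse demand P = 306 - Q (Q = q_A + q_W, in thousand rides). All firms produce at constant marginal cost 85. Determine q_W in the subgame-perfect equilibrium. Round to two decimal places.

55.25

The follower Willow best-responds to any q_A: π_W = (306 - Q)q_W - 85q_W.
Setting the follower's marginal profit to zero, 221 - q_A - 2q_W = 0, i.e. q_W = (221 - q_A)/2.
Apex substitutes q_W(q_A) into its own profit: π_A = q_A(306 - q_A - (221 - q_A)/2) - 85q_A = (391/2 - (1/2)q_A)q_A - 85q_A.
Maximising: ∂π_A/∂q_A = 221/2 - q_A = 0, giving q_A = 221/2.
Then q_W = (221 - 221/2)/2 = 221/4.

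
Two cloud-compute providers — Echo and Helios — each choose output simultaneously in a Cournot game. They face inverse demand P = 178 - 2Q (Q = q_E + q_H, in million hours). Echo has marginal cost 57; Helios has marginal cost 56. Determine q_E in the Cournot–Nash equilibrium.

Echo's profit: π_E = (178 - 2Q)q_E - (57q_E). Setting ∂π_E/∂q_E = 0: 121 - 4q_E - 2(q_H) = 0.
Helios's profit: π_H = (178 - 2Q)q_H - (56q_H). Setting ∂π_H/∂q_H = 0: 122 - 4q_H - 2(q_E) = 0.
Best responses: q_E = (121 - 2q_H)/4, q_H = (122 - 2q_E)/4.
Substituting one into the other gives q_E = 20 and q_H = 41/2.

20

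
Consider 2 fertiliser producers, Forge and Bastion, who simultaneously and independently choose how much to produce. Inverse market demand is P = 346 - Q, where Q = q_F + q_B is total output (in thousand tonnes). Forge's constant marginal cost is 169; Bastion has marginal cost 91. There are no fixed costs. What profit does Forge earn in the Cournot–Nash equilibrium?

Forge's profit: π_F = (346 - Q)q_F - (169q_F). Setting ∂π_F/∂q_F = 0: 177 - 2q_F - (q_B) = 0.
Bastion's first-order condition: 255 - 2q_B - (q_F) = 0.
Rearranging gives the reaction functions q_F = (177 - q_B)/2 and q_B = (255 - q_F)/2.
Substituting one into the other gives q_F = 33 and q_B = 111.
Price P = 346 - 144 = 202.
Forge's profit: (202 - 169)·33 = 1089.

1089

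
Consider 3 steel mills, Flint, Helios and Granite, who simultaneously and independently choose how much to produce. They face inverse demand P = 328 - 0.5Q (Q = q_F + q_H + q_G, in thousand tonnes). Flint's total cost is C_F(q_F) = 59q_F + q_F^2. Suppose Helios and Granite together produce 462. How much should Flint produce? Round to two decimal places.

With rivals' combined output fixed at 462, Flint's profit is π_F = (328 - (1/2)·462 - (1/2)q_F)q_F - (59q_F + q_F²) = (97 - (1/2)q_F)q_F - (59q_F + q_F²).
∂π_F/∂q_F = 38 - 3q_F = 0, so q_F = 38/3.

12.67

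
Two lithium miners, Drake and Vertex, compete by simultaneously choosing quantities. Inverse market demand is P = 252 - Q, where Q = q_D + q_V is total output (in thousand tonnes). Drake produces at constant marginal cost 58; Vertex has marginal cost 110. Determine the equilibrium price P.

Drake's profit: π_D = (252 - Q)q_D - (58q_D). Setting ∂π_D/∂q_D = 0: 194 - 2q_D - (q_V) = 0.
Vertex's profit: π_V = (252 - Q)q_V - (110q_V). Setting ∂π_V/∂q_V = 0: 142 - 2q_V - (q_D) = 0.
Rearranging gives the reaction functions q_D = (194 - q_V)/2 and q_V = (142 - q_D)/2.
Substituting one into the other gives q_D = 82 and q_V = 30.
Total output Q = 112, so price P = 252 - 112 = 140.

140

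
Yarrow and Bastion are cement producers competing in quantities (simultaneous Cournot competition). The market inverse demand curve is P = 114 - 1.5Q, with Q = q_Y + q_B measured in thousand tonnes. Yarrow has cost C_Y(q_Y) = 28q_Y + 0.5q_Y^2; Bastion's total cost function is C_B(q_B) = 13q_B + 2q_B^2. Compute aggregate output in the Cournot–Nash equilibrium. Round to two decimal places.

Yarrow's profit: π_Y = (114 - 1.5Q)q_Y - (28q_Y + (1/2)q_Y²). Setting ∂π_Y/∂q_Y = 0: 86 - 4q_Y - (3/2)(q_B) = 0.
Bastion's profit: π_B = (114 - 1.5Q)q_B - (13q_B + 2q_B²). Setting ∂π_B/∂q_B = 0: 101 - 7q_B - (3/2)(q_Y) = 0.
So q_Y = (86 - (3/2)q_B)/4 and q_B = (101 - (3/2)q_Y)/7.
Solving the pair: q_Y = 1802/103, q_B = 1100/103.
Total output Q = 1802/103 + 1100/103 = 28.1748.

28.17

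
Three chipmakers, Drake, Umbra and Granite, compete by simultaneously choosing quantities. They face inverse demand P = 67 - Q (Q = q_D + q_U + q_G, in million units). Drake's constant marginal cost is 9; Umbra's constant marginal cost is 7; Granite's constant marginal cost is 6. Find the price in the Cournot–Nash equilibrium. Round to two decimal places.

22.25

Drake's profit: π_D = (67 - Q)q_D - (9q_D). Setting ∂π_D/∂q_D = 0: 58 - 2q_D - (q_U + q_G) = 0.
Umbra's profit: π_U = (67 - Q)q_U - (7q_U). Setting ∂π_U/∂q_U = 0: 60 - 2q_U - (q_D + q_G) = 0.
Granite's first-order condition: 61 - 2q_G - (q_D + q_U) = 0.
Adding the 3 conditions: 179 − 2Q − 2Q = 0, i.e. Q = 179/4.
Back-substituting: q_D = (58 − 179/4) = 53/4, q_U = (60 − 179/4) = 61/4, q_G = (61 − 179/4) = 65/4.
Total output Q = 179/4, so price P = 67 - 179/4 = 89/4.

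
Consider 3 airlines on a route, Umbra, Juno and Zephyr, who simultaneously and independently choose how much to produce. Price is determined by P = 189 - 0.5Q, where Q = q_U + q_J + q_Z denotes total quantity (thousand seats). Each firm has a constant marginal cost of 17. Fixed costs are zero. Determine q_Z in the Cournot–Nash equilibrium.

86

A representative firm's profit is π_i = q_i(189 - 0.5Q) - 17q_i.
First-order condition (treating rivals' output as given): 172 - q_i - (1/2)·Σ_{j≠i} q_j = 0.
With identical firms every q_j equals q_i, so Σ_{j≠i} q_j = 2q_i and 172 = 2q_i, giving q_i = 86.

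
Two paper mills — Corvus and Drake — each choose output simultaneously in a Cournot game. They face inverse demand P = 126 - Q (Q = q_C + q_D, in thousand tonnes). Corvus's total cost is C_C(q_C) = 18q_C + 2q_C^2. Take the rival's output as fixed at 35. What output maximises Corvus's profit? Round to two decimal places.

12.17

With the rival's output fixed at 35, Corvus's profit is π_C = (126 - 35 - q_C)q_C - (18q_C + 2q_C²) = (91 - q_C)q_C - (18q_C + 2q_C²).
∂π_C/∂q_C = 73 - 6q_C = 0, so q_C = 73/6.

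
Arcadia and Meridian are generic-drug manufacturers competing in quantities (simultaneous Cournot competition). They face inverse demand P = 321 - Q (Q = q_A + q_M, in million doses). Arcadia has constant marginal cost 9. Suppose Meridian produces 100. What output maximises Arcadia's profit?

106

With the rival's output fixed at 100, Arcadia's profit is π_A = (321 - 100 - q_A)q_A - (9q_A) = (221 - q_A)q_A - (9q_A).
∂π_A/∂q_A = 212 - 2q_A = 0, so q_A = 106.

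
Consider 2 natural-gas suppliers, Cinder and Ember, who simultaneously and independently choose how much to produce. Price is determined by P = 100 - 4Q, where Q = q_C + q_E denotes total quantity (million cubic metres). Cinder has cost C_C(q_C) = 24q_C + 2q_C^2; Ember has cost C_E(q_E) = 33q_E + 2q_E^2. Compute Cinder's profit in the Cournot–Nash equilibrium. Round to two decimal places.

151.88

Cinder's profit: π_C = (100 - 4Q)q_C - (24q_C + 2q_C²). Setting ∂π_C/∂q_C = 0: 76 - 12q_C - 4(q_E) = 0.
Ember's first-order condition: 67 - 12q_E - 4(q_C) = 0.
Rearranging gives the reaction functions q_C = (76 - 4q_E)/12 and q_E = (67 - 4q_C)/12.
Solving the pair: q_C = 161/32, q_E = 125/32.
Price P = 100 - 4·(143/16) = 257/4.
Cinder's profit: (257/4)·(161/32) - 24·(161/32) - 2(161/32)² = 151.8809.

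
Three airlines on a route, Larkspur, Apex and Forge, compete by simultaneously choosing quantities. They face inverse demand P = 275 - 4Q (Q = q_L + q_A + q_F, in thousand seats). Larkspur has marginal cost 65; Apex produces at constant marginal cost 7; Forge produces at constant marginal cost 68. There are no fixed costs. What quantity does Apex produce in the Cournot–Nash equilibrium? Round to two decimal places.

24.19

Larkspur's profit: π_L = (275 - 4Q)q_L - (65q_L). Setting ∂π_L/∂q_L = 0: 210 - 8q_L - 4(q_A + q_F) = 0.
Apex's first-order condition: 268 - 8q_A - 4(q_L + q_F) = 0.
Forge's profit: π_F = (275 - 4Q)q_F - (68q_F). Setting ∂π_F/∂q_F = 0: 207 - 8q_F - 4(q_L + q_A) = 0.
Adding the 3 first-order conditions: 685 − 16Q = 0, so Q = 685/16.
Back-substituting: q_L = (210 − 685/4)/4 = 155/16, q_A = (268 − 685/4)/4 = 387/16, q_F = (207 − 685/4)/4 = 143/16.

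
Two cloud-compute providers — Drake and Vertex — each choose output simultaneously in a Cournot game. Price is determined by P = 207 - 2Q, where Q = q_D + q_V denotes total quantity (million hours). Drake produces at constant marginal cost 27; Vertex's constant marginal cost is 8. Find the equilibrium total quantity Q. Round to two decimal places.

63.17

Drake's profit: π_D = (207 - 2Q)q_D - (27q_D). Setting ∂π_D/∂q_D = 0: 180 - 4q_D - 2(q_V) = 0.
Vertex's profit: π_V = (207 - 2Q)q_V - (8q_V). Setting ∂π_V/∂q_V = 0: 199 - 4q_V - 2(q_D) = 0.
So q_D = (180 - 2q_V)/4 and q_V = (199 - 2q_D)/4.
Substituting one into the other gives q_D = 161/6 and q_V = 109/3.
Total output Q = 161/6 + 109/3 = 379/6.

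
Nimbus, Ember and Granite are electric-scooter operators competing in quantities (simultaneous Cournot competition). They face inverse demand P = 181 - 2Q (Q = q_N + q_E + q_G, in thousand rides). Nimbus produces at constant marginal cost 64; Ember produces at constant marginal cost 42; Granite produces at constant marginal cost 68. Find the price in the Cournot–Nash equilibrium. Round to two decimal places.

88.75

Nimbus's profit: π_N = (181 - 2Q)q_N - (64q_N). Setting ∂π_N/∂q_N = 0: 117 - 4q_N - 2(q_E + q_G) = 0.
Ember's profit: π_E = (181 - 2Q)q_E - (42q_E). Setting ∂π_E/∂q_E = 0: 139 - 4q_E - 2(q_N + q_G) = 0.
Granite's profit: π_G = (181 - 2Q)q_G - (68q_G). Setting ∂π_G/∂q_G = 0: 113 - 4q_G - 2(q_N + q_E) = 0.
Adding the 3 conditions: 369 − 4Q − 4Q = 0, i.e. Q = 369/8.
Back-substituting: q_N = (117 − 369/4)/2 = 99/8, q_E = (139 − 369/4)/2 = 187/8, q_G = (113 − 369/4)/2 = 83/8.
Total output Q = 369/8, so price P = 181 - 2·(369/8) = 355/4.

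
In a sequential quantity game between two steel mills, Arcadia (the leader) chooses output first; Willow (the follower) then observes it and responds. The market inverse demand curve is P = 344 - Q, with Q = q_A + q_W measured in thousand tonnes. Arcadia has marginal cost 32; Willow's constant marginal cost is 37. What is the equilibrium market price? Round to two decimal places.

111.25

Solve by backward induction. Given q_A, the follower Willow maximises π_W = (344 - q_A - q_W)q_W - 37q_W.
∂π_W/∂q_W = 307 - q_A - 2q_W = 0 gives the reaction function q_W = (307 - q_A)/2.
The leader anticipates this reaction. Substituting into P = 344 - Q gives P = 381/2 - (1/2)q_A, so π_A = (381/2 - (1/2)q_A)q_A - 32q_A.
The leader's first-order condition 317/2 - q_A = 0 yields q_A = 317/2.
Then q_W = (307 - 317/2)/2 = 297/4.
Total output Q = 931/4, so price P = 344 - 931/4 = 445/4.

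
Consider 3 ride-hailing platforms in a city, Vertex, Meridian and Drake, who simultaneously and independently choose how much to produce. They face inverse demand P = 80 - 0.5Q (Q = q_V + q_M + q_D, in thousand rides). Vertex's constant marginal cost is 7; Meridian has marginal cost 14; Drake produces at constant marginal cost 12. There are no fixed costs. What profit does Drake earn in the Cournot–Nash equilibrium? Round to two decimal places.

Vertex's profit: π_V = (80 - 0.5Q)q_V - (7q_V). Setting ∂π_V/∂q_V = 0: 73 - q_V - (1/2)(q_M + q_D) = 0.
Meridian's first-order condition: 66 - q_M - (1/2)(q_V + q_D) = 0.
Drake's first-order condition: 68 - q_D - (1/2)(q_V + q_M) = 0.
Adding the 3 conditions: 207 − Q − Q = 0, i.e. Q = 207/2.
Back-substituting: q_V = (73 − 207/4)/(1/2) = 85/2, q_M = (66 − 207/4)/(1/2) = 57/2, q_D = (68 − 207/4)/(1/2) = 65/2.
Price P = 80 - (1/2)·(207/2) = 113/4.
Drake's profit: (113/4 - 12)·(65/2) = 528.1250.

528.13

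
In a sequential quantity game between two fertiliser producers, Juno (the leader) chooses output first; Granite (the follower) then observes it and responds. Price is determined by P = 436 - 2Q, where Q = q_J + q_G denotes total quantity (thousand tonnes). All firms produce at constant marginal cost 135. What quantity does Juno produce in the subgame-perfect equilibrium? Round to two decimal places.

75.25

The follower Granite best-responds to any q_J: π_G = (436 - 2Q)q_G - 135q_G.
Follower FOC: 301 - 2q_J - 4q_G = 0, so q_G(q_J) = (301 - 2q_J)/4.
The leader anticipates this reaction. Substituting into P = 436 - 2Q gives P = 571/2 - q_J, so π_J = (571/2 - q_J)q_J - 135q_J.
The leader's first-order condition 301/2 - 2q_J = 0 yields q_J = 301/4.
Then q_G = (301 - 2·(301/4))/4 = 301/8.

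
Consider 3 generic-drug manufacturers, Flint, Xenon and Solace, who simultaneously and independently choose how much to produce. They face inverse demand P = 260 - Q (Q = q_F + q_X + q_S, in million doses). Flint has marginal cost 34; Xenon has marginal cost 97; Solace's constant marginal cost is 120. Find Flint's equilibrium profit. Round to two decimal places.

8789.06

Flint's profit: π_F = (260 - Q)q_F - (34q_F). Setting ∂π_F/∂q_F = 0: 226 - 2q_F - (q_X + q_S) = 0.
Xenon's first-order condition: 163 - 2q_X - (q_F + q_S) = 0.
Solace's first-order condition: 140 - 2q_S - (q_F + q_X) = 0.
Adding the 3 conditions: 529 − 2Q − 2Q = 0, i.e. Q = 529/4.
Back-substituting: q_F = (226 − 529/4) = 375/4, q_X = (163 − 529/4) = 123/4, q_S = (140 − 529/4) = 31/4.
Price P = 260 - 529/4 = 511/4.
Flint's profit: (511/4 - 34)·(375/4) = 8789.0625.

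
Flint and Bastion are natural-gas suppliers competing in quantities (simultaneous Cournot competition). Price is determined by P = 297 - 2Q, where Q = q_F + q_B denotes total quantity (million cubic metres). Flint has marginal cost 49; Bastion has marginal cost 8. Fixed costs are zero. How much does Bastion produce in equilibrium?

55

Flint's profit: π_F = (297 - 2Q)q_F - (49q_F). Setting ∂π_F/∂q_F = 0: 248 - 4q_F - 2(q_B) = 0.
Bastion's first-order condition: 289 - 4q_B - 2(q_F) = 0.
Best responses: q_F = (248 - 2q_B)/4, q_B = (289 - 2q_F)/4.
Solving the pair: q_F = 69/2, q_B = 55.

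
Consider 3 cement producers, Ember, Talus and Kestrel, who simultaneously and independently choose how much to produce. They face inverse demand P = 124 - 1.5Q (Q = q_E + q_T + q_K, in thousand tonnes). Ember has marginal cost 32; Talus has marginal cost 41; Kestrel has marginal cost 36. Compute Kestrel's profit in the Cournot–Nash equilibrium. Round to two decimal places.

330.04

Ember's profit: π_E = (124 - 1.5Q)q_E - (32q_E). Setting ∂π_E/∂q_E = 0: 92 - 3q_E - (3/2)(q_T + q_K) = 0.
Talus's first-order condition: 83 - 3q_T - (3/2)(q_E + q_K) = 0.
Kestrel's first-order condition: 88 - 3q_K - (3/2)(q_E + q_T) = 0.
Adding the 3 first-order conditions: 263 − 6Q = 0, so Q = 263/6.
Back-substituting: q_E = (92 − 263/4)/(3/2) = 35/2, q_T = (83 − 263/4)/(3/2) = 23/2, q_K = (88 − 263/4)/(3/2) = 89/6.
Price P = 124 - (3/2)·(263/6) = 233/4.
Kestrel's profit: (233/4 - 36)·(89/6) = 330.0417.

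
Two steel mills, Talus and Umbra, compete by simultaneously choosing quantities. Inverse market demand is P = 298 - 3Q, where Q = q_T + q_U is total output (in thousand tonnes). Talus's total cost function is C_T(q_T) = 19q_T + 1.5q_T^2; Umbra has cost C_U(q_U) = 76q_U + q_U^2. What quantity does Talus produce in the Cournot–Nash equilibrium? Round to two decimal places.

Talus's profit: π_T = (298 - 3Q)q_T - (19q_T + (3/2)q_T²). Setting ∂π_T/∂q_T = 0: 279 - 9q_T - 3(q_U) = 0.
Umbra's first-order condition: 222 - 8q_U - 3(q_T) = 0.
So q_T = (279 - 3q_U)/9 and q_U = (222 - 3q_T)/8.
Substituting one into the other gives q_T = 174/7 and q_U = 129/7.

24.86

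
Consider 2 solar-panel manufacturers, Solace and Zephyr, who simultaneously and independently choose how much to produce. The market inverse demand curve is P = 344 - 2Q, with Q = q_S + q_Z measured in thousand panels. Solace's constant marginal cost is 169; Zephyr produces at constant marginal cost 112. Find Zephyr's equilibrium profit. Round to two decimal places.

Solace's profit: π_S = (344 - 2Q)q_S - (169q_S). Setting ∂π_S/∂q_S = 0: 175 - 4q_S - 2(q_Z) = 0.
Zephyr's first-order condition: 232 - 4q_Z - 2(q_S) = 0.
Best responses: q_S = (175 - 2q_Z)/4, q_Z = (232 - 2q_S)/4.
Solving the pair: q_S = 59/3, q_Z = 289/6.
Price P = 344 - 2·(407/6) = 625/3.
Zephyr's profit: (625/3 - 112)·(289/6) = 4640.0556.

4640.06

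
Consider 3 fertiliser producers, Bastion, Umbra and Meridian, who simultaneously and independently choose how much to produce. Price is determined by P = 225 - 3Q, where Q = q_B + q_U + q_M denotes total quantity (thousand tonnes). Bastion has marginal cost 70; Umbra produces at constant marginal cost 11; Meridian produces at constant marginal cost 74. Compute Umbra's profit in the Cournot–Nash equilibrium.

2352

Bastion's profit: π_B = (225 - 3Q)q_B - (70q_B). Setting ∂π_B/∂q_B = 0: 155 - 6q_B - 3(q_U + q_M) = 0.
Umbra's profit: π_U = (225 - 3Q)q_U - (11q_U). Setting ∂π_U/∂q_U = 0: 214 - 6q_U - 3(q_B + q_M) = 0.
Meridian's first-order condition: 151 - 6q_M - 3(q_B + q_U) = 0.
Adding the 3 conditions: 520 − 6Q − 6Q = 0, i.e. Q = 130/3.
Back-substituting: q_B = (155 − 130)/3 = 25/3, q_U = (214 − 130)/3 = 28, q_M = (151 − 130)/3 = 7.
Price P = 225 - 3·(130/3) = 95.
Umbra's profit: (95 - 11)·28 = 2352.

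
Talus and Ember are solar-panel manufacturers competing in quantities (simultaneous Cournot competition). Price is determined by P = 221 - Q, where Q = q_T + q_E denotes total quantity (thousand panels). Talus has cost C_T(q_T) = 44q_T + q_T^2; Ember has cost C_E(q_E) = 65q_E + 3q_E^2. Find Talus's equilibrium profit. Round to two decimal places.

3304.06

Talus's profit: π_T = (221 - Q)q_T - (44q_T + q_T²). Setting ∂π_T/∂q_T = 0: 177 - 4q_T - (q_E) = 0.
Ember's first-order condition: 156 - 8q_E - (q_T) = 0.
So q_T = (177 - q_E)/4 and q_E = (156 - q_T)/8.
Solving the pair: q_T = 1260/31, q_E = 447/31.
Price P = 221 - 1707/31 = 165.9355.
Talus's profit: 165.9355·(1260/31) - 44·(1260/31) - (1260/31)² = 3304.0583.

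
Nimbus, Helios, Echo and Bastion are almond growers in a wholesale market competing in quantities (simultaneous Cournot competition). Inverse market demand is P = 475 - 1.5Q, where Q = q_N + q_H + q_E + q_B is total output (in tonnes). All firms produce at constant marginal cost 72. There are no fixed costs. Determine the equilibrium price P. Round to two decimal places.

152.60

Each firm earns π_i = (475 - 1.5Q)q_i - 72q_i.
Setting ∂π_i/∂q_i = 0 with rivals' quantities fixed: 403 - 3q_i - (3/2)·Σ_{j≠i} q_j = 0.
With identical firms every q_j equals q_i, so Σ_{j≠i} q_j = 3q_i and 403 = (15/2)q_i, giving q_i = 806/15.
Total output Q = 214.9333, so price P = 475 - (3/2)·214.9333 = 763/5.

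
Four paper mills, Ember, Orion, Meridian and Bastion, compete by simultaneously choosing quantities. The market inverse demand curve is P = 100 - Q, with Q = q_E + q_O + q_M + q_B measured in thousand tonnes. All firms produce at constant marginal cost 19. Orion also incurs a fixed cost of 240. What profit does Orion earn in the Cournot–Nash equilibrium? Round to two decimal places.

Each firm earns π_i = (100 - Q)q_i - 19q_i.
Setting ∂π_i/∂q_i = 0 with rivals' quantities fixed: 81 - 2q_i - Σ_{j≠i} q_j = 0.
With identical firms every q_j equals q_i, so Σ_{j≠i} q_j = 3q_i and 81 = 5q_i, giving q_i = 81/5.
Price P = 100 - 324/5 = 176/5.
Orion's profit: (176/5 - 19)·(81/5) - 240 = 561/25.

22.44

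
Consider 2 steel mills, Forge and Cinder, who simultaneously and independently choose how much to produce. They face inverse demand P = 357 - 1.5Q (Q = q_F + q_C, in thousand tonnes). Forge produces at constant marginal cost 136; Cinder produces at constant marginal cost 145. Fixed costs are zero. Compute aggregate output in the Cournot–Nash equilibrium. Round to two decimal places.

Forge's profit: π_F = (357 - 1.5Q)q_F - (136q_F). Setting ∂π_F/∂q_F = 0: 221 - 3q_F - (3/2)(q_C) = 0.
Cinder's first-order condition: 212 - 3q_C - (3/2)(q_F) = 0.
Best responses: q_F = (221 - (3/2)q_C)/3, q_C = (212 - (3/2)q_F)/3.
Solving the pair: q_F = 460/9, q_C = 406/9.
Total output Q = 460/9 + 406/9 = 866/9.

96.22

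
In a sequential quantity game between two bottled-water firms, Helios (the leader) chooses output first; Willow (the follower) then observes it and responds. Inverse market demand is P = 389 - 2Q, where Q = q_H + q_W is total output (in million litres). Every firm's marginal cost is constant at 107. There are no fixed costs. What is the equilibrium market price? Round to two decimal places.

Solve by backward induction. Given q_H, the follower Willow maximises π_W = (389 - 2q_H - 2q_W)q_W - 107q_W.
Setting the follower's marginal profit to zero, 282 - 2q_H - 4q_W = 0, i.e. q_W = (282 - 2q_H)/4.
The leader anticipates this reaction. Substituting into P = 389 - 2Q gives P = 248 - q_H, so π_H = (248 - q_H)q_H - 107q_H.
Maximising: ∂π_H/∂q_H = 141 - 2q_H = 0, giving q_H = 141/2.
Then q_W = (282 - 2·(141/2))/4 = 141/4.
Total output Q = 423/4, so price P = 389 - 2·(423/4) = 355/2.

177.50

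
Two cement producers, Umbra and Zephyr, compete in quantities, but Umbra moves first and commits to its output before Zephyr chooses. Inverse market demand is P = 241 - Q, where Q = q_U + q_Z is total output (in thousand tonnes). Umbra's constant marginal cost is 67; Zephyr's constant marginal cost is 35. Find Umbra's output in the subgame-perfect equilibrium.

71

Solve by backward induction. Given q_U, the follower Zephyr maximises π_Z = (241 - q_U - q_Z)q_Z - 35q_Z.
Setting the follower's marginal profit to zero, 206 - q_U - 2q_Z = 0, i.e. q_Z = (206 - q_U)/2.
Umbra substitutes q_Z(q_U) into its own profit: π_U = q_U(241 - q_U - (206 - q_U)/2) - 67q_U = (138 - (1/2)q_U)q_U - 67q_U.
Maximising: ∂π_U/∂q_U = 71 - q_U = 0, giving q_U = 71.
Then q_Z = (206 - 71)/2 = 135/2.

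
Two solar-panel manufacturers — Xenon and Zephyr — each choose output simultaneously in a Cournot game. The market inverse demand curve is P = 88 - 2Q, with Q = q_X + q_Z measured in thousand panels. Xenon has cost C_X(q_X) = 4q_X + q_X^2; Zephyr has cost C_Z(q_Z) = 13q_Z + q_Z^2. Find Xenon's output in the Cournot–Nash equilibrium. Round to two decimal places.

Xenon's profit: π_X = (88 - 2Q)q_X - (4q_X + q_X²). Setting ∂π_X/∂q_X = 0: 84 - 6q_X - 2(q_Z) = 0.
Zephyr's first-order condition: 75 - 6q_Z - 2(q_X) = 0.
Best responses: q_X = (84 - 2q_Z)/6, q_Z = (75 - 2q_X)/6.
Substituting one into the other gives q_X = 177/16 and q_Z = 141/16.

11.06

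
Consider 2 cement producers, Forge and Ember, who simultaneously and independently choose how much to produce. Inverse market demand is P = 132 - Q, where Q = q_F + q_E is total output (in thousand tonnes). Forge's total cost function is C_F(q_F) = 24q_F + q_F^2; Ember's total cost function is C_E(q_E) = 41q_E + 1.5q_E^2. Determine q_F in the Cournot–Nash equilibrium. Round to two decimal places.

23.63

Forge's profit: π_F = (132 - Q)q_F - (24q_F + q_F²). Setting ∂π_F/∂q_F = 0: 108 - 4q_F - (q_E) = 0.
Ember's profit: π_E = (132 - Q)q_E - (41q_E + (3/2)q_E²). Setting ∂π_E/∂q_E = 0: 91 - 5q_E - (q_F) = 0.
Rearranging gives the reaction functions q_F = (108 - q_E)/4 and q_E = (91 - q_F)/5.
Substituting one into the other gives q_F = 449/19 and q_E = 256/19.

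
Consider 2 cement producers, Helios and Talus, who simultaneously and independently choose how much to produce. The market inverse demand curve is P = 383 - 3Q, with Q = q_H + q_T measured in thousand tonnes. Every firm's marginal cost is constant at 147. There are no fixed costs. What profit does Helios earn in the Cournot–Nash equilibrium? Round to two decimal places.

Each firm earns π_i = (383 - 3Q)q_i - 147q_i.
First-order condition (treating rivals' output as given): 236 - 6q_i - 3q_j = 0.
By symmetry each firm produces the same amount; substituting q_j = q_i yields q_i = 236/9.
Price P = 383 - 3·(472/9) = 677/3.
Helios's profit: (677/3 - 147)·(236/9) = 2062.8148.

2062.81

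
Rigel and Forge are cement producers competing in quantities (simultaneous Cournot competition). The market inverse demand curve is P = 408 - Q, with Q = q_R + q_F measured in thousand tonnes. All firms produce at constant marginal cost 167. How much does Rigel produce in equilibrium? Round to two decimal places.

A representative firm's profit is π_i = q_i(408 - Q) - 167q_i.
Setting ∂π_i/∂q_i = 0 with rivals' quantities fixed: 241 - 2q_i - q_j = 0.
With identical firms every q_j equals q_i, so q_j = q_i and 241 = 3q_i, giving q_i = 241/3.

80.33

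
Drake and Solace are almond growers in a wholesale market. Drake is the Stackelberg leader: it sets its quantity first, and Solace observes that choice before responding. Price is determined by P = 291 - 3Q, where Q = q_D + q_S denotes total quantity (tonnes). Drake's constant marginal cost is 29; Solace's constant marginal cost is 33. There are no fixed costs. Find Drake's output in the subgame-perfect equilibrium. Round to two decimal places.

44.33

Solve by backward induction. Given q_D, the follower Solace maximises π_S = (291 - 3q_D - 3q_S)q_S - 33q_S.
Setting the follower's marginal profit to zero, 258 - 3q_D - 6q_S = 0, i.e. q_S = (258 - 3q_D)/6.
The leader anticipates this reaction. Substituting into P = 291 - 3Q gives P = 162 - (3/2)q_D, so π_D = (162 - (3/2)q_D)q_D - 29q_D.
Leader FOC: 133 - 3q_D = 0, so q_D = 133/3.
Then q_S = (258 - 3·(133/3))/6 = 125/6.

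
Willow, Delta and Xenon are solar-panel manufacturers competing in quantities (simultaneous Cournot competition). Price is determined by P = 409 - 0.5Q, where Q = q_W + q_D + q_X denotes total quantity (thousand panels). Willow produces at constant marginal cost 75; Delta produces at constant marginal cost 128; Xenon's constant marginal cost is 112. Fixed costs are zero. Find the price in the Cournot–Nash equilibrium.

181

Willow's profit: π_W = (409 - 0.5Q)q_W - (75q_W). Setting ∂π_W/∂q_W = 0: 334 - q_W - (1/2)(q_D + q_X) = 0.
Delta's first-order condition: 281 - q_D - (1/2)(q_W + q_X) = 0.
Xenon's first-order condition: 297 - q_X - (1/2)(q_W + q_D) = 0.
Summing all 3 equations gives 912 − 2Q = 0, hence Q = 456.
Back-substituting: q_W = (334 − 228)/(1/2) = 212, q_D = (281 − 228)/(1/2) = 106, q_X = (297 − 228)/(1/2) = 138.
Total output Q = 456, so price P = 409 - (1/2)·456 = 181.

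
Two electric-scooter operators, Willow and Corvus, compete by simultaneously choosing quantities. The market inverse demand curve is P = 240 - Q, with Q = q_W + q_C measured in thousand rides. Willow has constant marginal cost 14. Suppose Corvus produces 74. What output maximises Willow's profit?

With the rival's output fixed at 74, Willow's profit is π_W = (240 - 74 - q_W)q_W - (14q_W) = (166 - q_W)q_W - (14q_W).
∂π_W/∂q_W = 152 - 2q_W = 0, so q_W = 76.

76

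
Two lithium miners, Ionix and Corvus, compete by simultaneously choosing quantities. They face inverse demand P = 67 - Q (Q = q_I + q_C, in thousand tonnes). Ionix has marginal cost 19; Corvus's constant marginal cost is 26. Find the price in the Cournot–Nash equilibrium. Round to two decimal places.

37.33

Ionix's profit: π_I = (67 - Q)q_I - (19q_I). Setting ∂π_I/∂q_I = 0: 48 - 2q_I - (q_C) = 0.
Corvus's first-order condition: 41 - 2q_C - (q_I) = 0.
Best responses: q_I = (48 - q_C)/2, q_C = (41 - q_I)/2.
Substituting one into the other gives q_I = 55/3 and q_C = 34/3.
Total output Q = 89/3, so price P = 67 - 89/3 = 112/3.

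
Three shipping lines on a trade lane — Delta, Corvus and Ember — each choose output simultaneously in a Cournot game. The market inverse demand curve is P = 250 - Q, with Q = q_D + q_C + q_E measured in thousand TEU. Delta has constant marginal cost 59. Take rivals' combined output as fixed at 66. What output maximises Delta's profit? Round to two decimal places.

62.50

With rivals' combined output fixed at 66, Delta's profit is π_D = (250 - 66 - q_D)q_D - (59q_D) = (184 - q_D)q_D - (59q_D).
∂π_D/∂q_D = 125 - 2q_D = 0, so q_D = 125/2.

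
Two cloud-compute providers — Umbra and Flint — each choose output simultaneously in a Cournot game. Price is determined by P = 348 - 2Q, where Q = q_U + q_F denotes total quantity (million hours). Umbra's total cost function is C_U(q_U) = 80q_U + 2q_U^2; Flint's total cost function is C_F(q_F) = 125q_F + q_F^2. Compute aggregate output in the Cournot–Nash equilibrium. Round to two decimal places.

Umbra's profit: π_U = (348 - 2Q)q_U - (80q_U + 2q_U²). Setting ∂π_U/∂q_U = 0: 268 - 8q_U - 2(q_F) = 0.
Flint's first-order condition: 223 - 6q_F - 2(q_U) = 0.
So q_U = (268 - 2q_F)/8 and q_F = (223 - 2q_U)/6.
Substituting one into the other gives q_U = 581/22 and q_F = 312/11.
Total output Q = 581/22 + 312/11 = 1205/22.

54.77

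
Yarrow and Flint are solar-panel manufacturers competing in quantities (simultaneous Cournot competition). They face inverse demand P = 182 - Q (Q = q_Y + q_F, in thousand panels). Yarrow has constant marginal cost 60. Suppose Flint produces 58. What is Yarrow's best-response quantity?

32

With the rival's output fixed at 58, Yarrow's profit is π_Y = (182 - 58 - q_Y)q_Y - (60q_Y) = (124 - q_Y)q_Y - (60q_Y).
∂π_Y/∂q_Y = 64 - 2q_Y = 0, so q_Y = 32.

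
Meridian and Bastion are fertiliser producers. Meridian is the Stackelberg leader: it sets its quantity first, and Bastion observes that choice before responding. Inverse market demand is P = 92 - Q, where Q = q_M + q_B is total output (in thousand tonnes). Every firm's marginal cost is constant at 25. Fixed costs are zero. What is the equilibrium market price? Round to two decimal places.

41.75

The follower Bastion best-responds to any q_M: π_B = (92 - Q)q_B - 25q_B.
Follower FOC: 67 - q_M - 2q_B = 0, so q_B(q_M) = (67 - q_M)/2.
The leader anticipates this reaction. Substituting into P = 92 - Q gives P = 117/2 - (1/2)q_M, so π_M = (117/2 - (1/2)q_M)q_M - 25q_M.
The leader's first-order condition 67/2 - q_M = 0 yields q_M = 67/2.
Then q_B = (67 - 67/2)/2 = 67/4.
Total output Q = 201/4, so price P = 92 - 201/4 = 167/4.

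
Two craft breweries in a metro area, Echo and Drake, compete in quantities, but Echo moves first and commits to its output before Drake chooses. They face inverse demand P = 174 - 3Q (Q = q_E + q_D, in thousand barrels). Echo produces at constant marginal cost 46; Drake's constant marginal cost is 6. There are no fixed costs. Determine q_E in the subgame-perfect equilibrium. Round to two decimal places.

14.67

Solve by backward induction. Given q_E, the follower Drake maximises π_D = (174 - 3q_E - 3q_D)q_D - 6q_D.
∂π_D/∂q_D = 168 - 3q_E - 6q_D = 0 gives the reaction function q_D = (168 - 3q_E)/6.
The leader anticipates this reaction. Substituting into P = 174 - 3Q gives P = 90 - (3/2)q_E, so π_E = (90 - (3/2)q_E)q_E - 46q_E.
The leader's first-order condition 44 - 3q_E = 0 yields q_E = 44/3.
Then q_D = (168 - 3·(44/3))/6 = 62/3.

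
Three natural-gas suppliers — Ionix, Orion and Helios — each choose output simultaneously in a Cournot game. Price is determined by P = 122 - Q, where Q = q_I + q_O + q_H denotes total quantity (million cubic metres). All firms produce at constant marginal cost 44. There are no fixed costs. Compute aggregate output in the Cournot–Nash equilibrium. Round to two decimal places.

A representative firm's profit is π_i = q_i(122 - Q) - 44q_i.
First-order condition (treating rivals' output as given): 78 - 2q_i - Σ_{j≠i} q_j = 0.
By symmetry each firm produces the same amount; substituting Σ_{j≠i} q_j = 2q_i yields q_i = 78/4 = 39/2.
Total output Q = 39/2 + 39/2 + 39/2 = 117/2.

58.50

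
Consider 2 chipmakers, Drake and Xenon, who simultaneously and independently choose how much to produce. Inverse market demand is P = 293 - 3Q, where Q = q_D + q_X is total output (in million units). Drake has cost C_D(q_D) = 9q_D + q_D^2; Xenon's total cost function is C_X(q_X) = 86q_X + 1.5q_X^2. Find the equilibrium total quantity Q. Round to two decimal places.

43.48

Drake's profit: π_D = (293 - 3Q)q_D - (9q_D + q_D²). Setting ∂π_D/∂q_D = 0: 284 - 8q_D - 3(q_X) = 0.
Xenon's first-order condition: 207 - 9q_X - 3(q_D) = 0.
Rearranging gives the reaction functions q_D = (284 - 3q_X)/8 and q_X = (207 - 3q_D)/9.
Solving the pair: q_D = 215/7, q_X = 268/21.
Total output Q = 215/7 + 268/21 = 913/21.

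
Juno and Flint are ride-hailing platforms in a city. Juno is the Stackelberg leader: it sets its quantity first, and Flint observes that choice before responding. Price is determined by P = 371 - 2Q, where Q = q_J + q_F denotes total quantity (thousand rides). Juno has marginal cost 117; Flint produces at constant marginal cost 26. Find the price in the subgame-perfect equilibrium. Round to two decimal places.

157.75

The follower Flint best-responds to any q_J: π_F = (371 - 2Q)q_F - 26q_F.
∂π_F/∂q_F = 345 - 2q_J - 4q_F = 0 gives the reaction function q_F = (345 - 2q_J)/4.
Juno substitutes q_F(q_J) into its own profit: π_J = q_J(371 - 2q_J - (345 - 2q_J)/2) - 117q_J = (397/2 - q_J)q_J - 117q_J.
Maximising: ∂π_J/∂q_J = 163/2 - 2q_J = 0, giving q_J = 163/4.
Then q_F = (345 - 2·(163/4))/4 = 527/8.
Total output Q = 853/8, so price P = 371 - 2·(853/8) = 631/4.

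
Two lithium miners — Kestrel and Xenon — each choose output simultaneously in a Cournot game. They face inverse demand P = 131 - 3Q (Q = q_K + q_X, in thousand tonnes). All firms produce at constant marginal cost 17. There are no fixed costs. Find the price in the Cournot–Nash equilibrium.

A representative firm's profit is π_i = q_i(131 - 3Q) - 17q_i.
Setting ∂π_i/∂q_i = 0 with rivals' quantities fixed: 114 - 6q_i - 3q_j = 0.
With identical firms every q_j equals q_i, so q_j = q_i and 114 = 9q_i, giving q_i = 38/3.
Total output Q = 76/3, so price P = 131 - 3·(76/3) = 55.

55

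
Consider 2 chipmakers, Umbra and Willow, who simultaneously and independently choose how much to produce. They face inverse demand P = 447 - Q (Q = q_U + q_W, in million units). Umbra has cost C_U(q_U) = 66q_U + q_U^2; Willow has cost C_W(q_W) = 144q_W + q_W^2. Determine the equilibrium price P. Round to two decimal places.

Umbra's profit: π_U = (447 - Q)q_U - (66q_U + q_U²). Setting ∂π_U/∂q_U = 0: 381 - 4q_U - (q_W) = 0.
Willow's first-order condition: 303 - 4q_W - (q_U) = 0.
Rearranging gives the reaction functions q_U = (381 - q_W)/4 and q_W = (303 - q_U)/4.
Substituting one into the other gives q_U = 407/5 and q_W = 277/5.
Total output Q = 684/5, so price P = 447 - 684/5 = 1551/5.

310.20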